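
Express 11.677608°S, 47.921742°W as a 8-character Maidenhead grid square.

GH68ah97

Add 180° to longitude and 90° to latitude: 132.07826, 78.32239.
Field: lon ⌊132.07826/20⌋ = 6 → G; lat ⌊78.32239/10⌋ = 7 → H.
Square: lon ⌊12.07826/2⌋ = 6; lat ⌊8.32239/1⌋ = 8.
Subsquare: lon ⌊0.07826/0.0833333⌋ = 0 → a; lat ⌊0.32239/0.0416667⌋ = 7 → h.
Extended square: lon ⌊0.07826/0.00833333⌋ = 9; lat ⌊0.03073/0.00416667⌋ = 7.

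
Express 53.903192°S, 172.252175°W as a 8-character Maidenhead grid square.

Shift to the Maidenhead origin (180°W, 90°S): lon 7.74783, lat 36.09681.
Field (20°×10°, letters A–R): lon ⌊7.74783/20⌋ = 0 → A; lat ⌊36.09681/10⌋ = 3 → D.
Square (2°×1°, digits 0–9): lon ⌊7.74783/2⌋ = 3; lat ⌊6.09681/1⌋ = 6.
Subsquare (5′×2.5′, letters a–x): lon ⌊1.74783/0.0833333⌋ = 20 → u; lat ⌊0.09681/0.0416667⌋ = 2 → c.
Extended square (30″×15″, digits 0–9): lon ⌊0.08116/0.00833333⌋ = 9; lat ⌊0.01347/0.00416667⌋ = 3.

AD36uc93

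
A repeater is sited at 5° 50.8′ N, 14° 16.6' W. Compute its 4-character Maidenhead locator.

Offset from 180°W / 90°S: lon 165.72°, lat 95.85°.
Field: lon ⌊165.72/20⌋ = 8 → I; lat ⌊95.85/10⌋ = 9 → J.
Square: lon ⌊5.72/2⌋ = 2; lat ⌊5.85/1⌋ = 5.

IJ25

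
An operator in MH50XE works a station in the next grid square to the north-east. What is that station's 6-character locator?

Longitude subsquare x = 23; +1 → 24, wraps to 0 = a, carry into square.
Longitude square 5; +1 → 6.
Latitude subsquare e = 4; +1 → 5 = f.

MH60af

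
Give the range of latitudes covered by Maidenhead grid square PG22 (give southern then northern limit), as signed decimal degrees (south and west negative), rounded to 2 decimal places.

Field P=15, G=6: +15·20° lon, +6·10° lat → SW at lon 120°, lat -30°.
Square 2, 2: +2·2° lon, +2·1° lat → SW at lon 124°, lat -28°.
Cell spans 2° lon × 1° lat.
south -28.00, north -27.00.

-28.00, -27.00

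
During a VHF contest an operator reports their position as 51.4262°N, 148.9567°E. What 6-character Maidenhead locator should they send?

Add 180° to longitude and 90° to latitude: 328.9567, 141.4262.
Field: lon ⌊328.9567/20⌋ = 16 → Q; lat ⌊141.4262/10⌋ = 14 → O.
Square: lon ⌊8.9567/2⌋ = 4; lat ⌊1.4262/1⌋ = 1.
Subsquare: lon ⌊0.9567/0.0833333⌋ = 11 → l; lat ⌊0.4262/0.0416667⌋ = 10 → k.

QO41lk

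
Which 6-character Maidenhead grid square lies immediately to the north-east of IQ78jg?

IQ78kh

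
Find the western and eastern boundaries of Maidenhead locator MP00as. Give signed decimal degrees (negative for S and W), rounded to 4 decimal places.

60.0000, 60.0833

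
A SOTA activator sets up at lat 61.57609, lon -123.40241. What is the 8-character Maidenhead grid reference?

CP81hn18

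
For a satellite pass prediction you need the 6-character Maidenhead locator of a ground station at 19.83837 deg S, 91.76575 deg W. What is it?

Add 180° to longitude and 90° to latitude: 88.2343, 70.1616.
Field: 88.2343/20 → 4 → E, 70.1616/10 → 7 → H; chars EH.
Square: 8.2343/2 → 4, 0.1616/1 → 0; chars 40.
Subsquare: 0.2343/0.0833333 → 2 → c, 0.1616/0.0416667 → 3 → d; chars cd.

EH40cd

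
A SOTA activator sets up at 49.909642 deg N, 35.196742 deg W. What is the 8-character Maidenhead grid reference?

Offset from 180°W / 90°S: lon 144.80326°, lat 139.90964°.
Field: 144.80326/20 → 7 → H, 139.90964/10 → 13 → N; chars HN.
Square: 4.80326/2 → 2, 9.90964/1 → 9; chars 29.
Subsquare: 0.80326/0.0833333 → 9 → j, 0.90964/0.0416667 → 21 → v; chars jv.
Extended square: 0.05326/0.00833333 → 6, 0.03464/0.00416667 → 8; chars 68.

HN29jv68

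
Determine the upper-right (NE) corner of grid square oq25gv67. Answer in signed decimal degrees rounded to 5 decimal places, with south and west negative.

75.90833, 104.55833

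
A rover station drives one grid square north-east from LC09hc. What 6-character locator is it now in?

Longitude subsquare h = 7; +1 → 8 = i.
Latitude subsquare c = 2; +1 → 3 = d.

LC09id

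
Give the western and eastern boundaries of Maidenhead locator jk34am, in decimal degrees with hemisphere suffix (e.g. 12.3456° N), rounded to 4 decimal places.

6.0000° E, 6.0833° E

Field J=9, K=10: +9·20° lon, +10·10° lat → SW at lon 0°, lat 10°.
Square 3, 4: +3·2° lon, +4·1° lat → SW at lon 6°, lat 14°.
Subsquare a=0, m=12: +0·0.0833333° lon, +12·0.0416667° lat → SW at lon 6°, lat 14.5°.
Cell spans 0.0833333° lon × 0.0416667° lat.
west 6.0000° E, east 6.0833° E.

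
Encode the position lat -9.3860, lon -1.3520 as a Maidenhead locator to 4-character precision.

Add 180° to longitude and 90° to latitude: 178.65, 80.61.
Field: 178.65/20 → 8 → I, 80.61/10 → 8 → I; chars II.
Square: 18.65/2 → 9, 0.61/1 → 0; chars 90.

II90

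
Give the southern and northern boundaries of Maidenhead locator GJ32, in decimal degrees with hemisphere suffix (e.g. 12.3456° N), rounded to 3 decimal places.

2.000° N, 3.000° N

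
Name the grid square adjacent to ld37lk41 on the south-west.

Longitude extended square 4; −1 → 3.
Latitude extended square 1; −1 → 0.

LD37lk30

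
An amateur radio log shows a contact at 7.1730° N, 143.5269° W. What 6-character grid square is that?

BJ87fe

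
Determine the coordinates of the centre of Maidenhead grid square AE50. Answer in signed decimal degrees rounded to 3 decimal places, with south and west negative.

-49.500, -169.000

Field A=0, E=4: +0·20° lon, +4·10° lat → SW at lon -180°, lat -50°.
Square 5, 0: +5·2° lon, +0·1° lat → SW at lon -170°, lat -50°.
Cell spans 2° lon × 1° lat. Centre is SW corner plus half of each.
latitude -49.500, longitude -169.000.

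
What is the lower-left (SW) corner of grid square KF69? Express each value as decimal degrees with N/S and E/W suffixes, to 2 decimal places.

31.00° S, 32.00° E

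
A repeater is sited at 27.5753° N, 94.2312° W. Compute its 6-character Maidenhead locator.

Shift to the Maidenhead origin (180°W, 90°S): lon 85.7688, lat 117.5753.
Field: lon ⌊85.7688/20⌋ = 4 → E; lat ⌊117.5753/10⌋ = 11 → L.
Square: lon ⌊5.7688/2⌋ = 2; lat ⌊7.5753/1⌋ = 7.
Subsquare: lon ⌊1.7688/0.0833333⌋ = 21 → v; lat ⌊0.5753/0.0416667⌋ = 13 → n.

EL27vn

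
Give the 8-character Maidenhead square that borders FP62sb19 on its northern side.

FP62sc10

Latitude extended square 9; +1 → 10, wraps to 0, carry into subsquare.
Latitude subsquare b = 1; +1 → 2 = c.
The longitude characters are unchanged.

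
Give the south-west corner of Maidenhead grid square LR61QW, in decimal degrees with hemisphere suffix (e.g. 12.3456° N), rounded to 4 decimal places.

81.9167° N, 53.3333° E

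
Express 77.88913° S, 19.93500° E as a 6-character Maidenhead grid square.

JB92xc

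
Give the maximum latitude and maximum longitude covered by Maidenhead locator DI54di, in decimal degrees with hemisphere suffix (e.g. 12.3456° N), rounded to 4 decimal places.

5.6250° S, 109.6667° W

Field D=3, I=8: +3·20° lon, +8·10° lat → SW at lon -120°, lat -10°.
Square 5, 4: +5·2° lon, +4·1° lat → SW at lon -110°, lat -6°.
Subsquare d=3, i=8: +3·0.0833333° lon, +8·0.0416667° lat → SW at lon -109.75°, lat -5.66667°.
Cell spans 0.0833333° lon × 0.0416667° lat. NE corner is SW corner plus one full cell.
latitude 5.6250° S, longitude 109.6667° W.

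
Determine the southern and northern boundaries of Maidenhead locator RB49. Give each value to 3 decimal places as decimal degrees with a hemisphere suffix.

Field R=17, B=1: +17·20° lon, +1·10° lat → SW at lon 160°, lat -80°.
Square 4, 9: +4·2° lon, +9·1° lat → SW at lon 168°, lat -71°.
Cell spans 2° lon × 1° lat.
south 71.000° S, north 70.000° S.

71.000° S, 70.000° S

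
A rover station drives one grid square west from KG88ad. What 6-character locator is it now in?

Longitude subsquare a = 0; −1 → -1, wraps to 23 = x, carry into square.
Longitude square 8; −1 → 7.
The latitude characters are unchanged.

KG78xd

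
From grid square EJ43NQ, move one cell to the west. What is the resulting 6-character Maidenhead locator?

Longitude subsquare n = 13; −1 → 12 = m.
The latitude characters are unchanged.

EJ43mq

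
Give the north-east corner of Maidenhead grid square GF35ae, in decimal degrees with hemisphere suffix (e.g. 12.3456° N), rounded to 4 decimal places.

34.7917° S, 53.9167° W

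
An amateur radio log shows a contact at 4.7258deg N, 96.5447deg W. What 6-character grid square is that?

EJ14rr

Add 180° to longitude and 90° to latitude: 83.4553, 94.7258.
Field: lon ⌊83.4553/20⌋ = 4 → E; lat ⌊94.7258/10⌋ = 9 → J.
Square: lon ⌊3.4553/2⌋ = 1; lat ⌊4.7258/1⌋ = 4.
Subsquare: lon ⌊1.4553/0.0833333⌋ = 17 → r; lat ⌊0.7258/0.0416667⌋ = 17 → r.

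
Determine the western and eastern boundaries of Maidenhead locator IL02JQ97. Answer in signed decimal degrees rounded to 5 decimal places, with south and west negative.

-19.17500, -19.16667

Field I=8, L=11: +8·20° lon, +11·10° lat → SW at lon -20°, lat 20°.
Square 0, 2: +0·2° lon, +2·1° lat → SW at lon -20°, lat 22°.
Subsquare j=9, q=16: +9·0.0833333° lon, +16·0.0416667° lat → SW at lon -19.25°, lat 22.6667°.
Extended square 9, 7: +9·0.00833333° lon, +7·0.00416667° lat → SW at lon -19.175°, lat 22.6958°.
Cell spans 0.00833333° lon × 0.00416667° lat.
west -19.17500, east -19.16667.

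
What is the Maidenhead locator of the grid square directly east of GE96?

HE06

Longitude square 9; +1 → 10, wraps to 0, carry into field.
Longitude field G = 6; +1 → 7 = H.
The latitude characters are unchanged.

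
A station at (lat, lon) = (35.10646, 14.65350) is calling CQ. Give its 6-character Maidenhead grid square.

JM75hc

Shift to the Maidenhead origin (180°W, 90°S): lon 194.6535, lat 125.1065.
Field: lon ⌊194.6535/20⌋ = 9 → J; lat ⌊125.1065/10⌋ = 12 → M.
Square: lon ⌊14.6535/2⌋ = 7; lat ⌊5.1065/1⌋ = 5.
Subsquare: lon ⌊0.6535/0.0833333⌋ = 7 → h; lat ⌊0.1065/0.0416667⌋ = 2 → c.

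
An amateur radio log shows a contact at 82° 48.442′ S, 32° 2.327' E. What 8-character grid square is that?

Add 180° to longitude and 90° to latitude: 212.03878, 7.19263.
Field: lon ⌊212.03878/20⌋ = 10 → K; lat ⌊7.19263/10⌋ = 0 → A.
Square: lon ⌊12.03878/2⌋ = 6; lat ⌊7.19263/1⌋ = 7.
Subsquare: lon ⌊0.03878/0.0833333⌋ = 0 → a; lat ⌊0.19263/0.0416667⌋ = 4 → e.
Extended square: lon ⌊0.03878/0.00833333⌋ = 4; lat ⌊0.02597/0.00416667⌋ = 6.

KA67ae46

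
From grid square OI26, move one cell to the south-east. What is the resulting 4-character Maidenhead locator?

OI35

Longitude square 2; +1 → 3.
Latitude square 6; −1 → 5.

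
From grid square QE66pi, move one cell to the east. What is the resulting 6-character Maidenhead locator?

QE66qi

Longitude subsquare p = 15; +1 → 16 = q.
The latitude characters are unchanged.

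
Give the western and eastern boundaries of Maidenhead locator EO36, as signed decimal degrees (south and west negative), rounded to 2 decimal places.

Field E=4, O=14: +4·20° lon, +14·10° lat → SW at lon -100°, lat 50°.
Square 3, 6: +3·2° lon, +6·1° lat → SW at lon -94°, lat 56°.
Cell spans 2° lon × 1° lat.
west -94.00, east -92.00.

-94.00, -92.00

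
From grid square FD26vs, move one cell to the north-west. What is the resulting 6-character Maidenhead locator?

FD26ut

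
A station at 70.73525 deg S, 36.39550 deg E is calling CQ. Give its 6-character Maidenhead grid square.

KB89eg

Shift to the Maidenhead origin (180°W, 90°S): lon 216.3955, lat 19.2648.
Field: 216.3955/20 → 10 → K, 19.2648/10 → 1 → B; chars KB.
Square: 16.3955/2 → 8, 9.2648/1 → 9; chars 89.
Subsquare: 0.3955/0.0833333 → 4 → e, 0.2648/0.0416667 → 6 → g; chars eg.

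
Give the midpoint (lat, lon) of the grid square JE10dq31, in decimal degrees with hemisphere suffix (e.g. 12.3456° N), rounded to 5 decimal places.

49.32708° S, 2.27917° E

Field J=9, E=4: +9·20° lon, +4·10° lat → SW at lon 0°, lat -50°.
Square 1, 0: +1·2° lon, +0·1° lat → SW at lon 2°, lat -50°.
Subsquare d=3, q=16: +3·0.0833333° lon, +16·0.0416667° lat → SW at lon 2.25°, lat -49.3333°.
Extended square 3, 1: +3·0.00833333° lon, +1·0.00416667° lat → SW at lon 2.275°, lat -49.3292°.
Cell spans 0.00833333° lon × 0.00416667° lat. Centre is SW corner plus half of each.
latitude 49.32708° S, longitude 2.27917° E.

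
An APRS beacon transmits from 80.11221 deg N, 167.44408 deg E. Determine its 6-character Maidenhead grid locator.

RR30rc

Offset from 180°W / 90°S: lon 347.4441°, lat 170.1122°.
Field: 347.4441/20 → 17 → R, 170.1122/10 → 17 → R; chars RR.
Square: 7.4441/2 → 3, 0.1122/1 → 0; chars 30.
Subsquare: 1.4441/0.0833333 → 17 → r, 0.1122/0.0416667 → 2 → c; chars rc.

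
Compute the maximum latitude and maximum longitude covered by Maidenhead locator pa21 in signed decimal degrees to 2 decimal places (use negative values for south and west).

-88.00, 126.00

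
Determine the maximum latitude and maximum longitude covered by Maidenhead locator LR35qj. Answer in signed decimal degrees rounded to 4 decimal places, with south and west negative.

Field L=11, R=17: +11·20° lon, +17·10° lat → SW at lon 40°, lat 80°.
Square 3, 5: +3·2° lon, +5·1° lat → SW at lon 46°, lat 85°.
Subsquare q=16, j=9: +16·0.0833333° lon, +9·0.0416667° lat → SW at lon 47.3333°, lat 85.375°.
Cell spans 0.0833333° lon × 0.0416667° lat. NE corner is SW corner plus one full cell.
latitude 85.4167, longitude 47.4167.

85.4167, 47.4167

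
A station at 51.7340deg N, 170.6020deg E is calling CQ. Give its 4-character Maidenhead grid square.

RO51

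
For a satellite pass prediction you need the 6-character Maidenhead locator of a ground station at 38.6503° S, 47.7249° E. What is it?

LF31ui

Add 180° to longitude and 90° to latitude: 227.7249, 51.3497.
Field: 227.7249/20 → 11 → L, 51.3497/10 → 5 → F; chars LF.
Square: 7.7249/2 → 3, 1.3497/1 → 1; chars 31.
Subsquare: 1.7249/0.0833333 → 20 → u, 0.3497/0.0416667 → 8 → i; chars ui.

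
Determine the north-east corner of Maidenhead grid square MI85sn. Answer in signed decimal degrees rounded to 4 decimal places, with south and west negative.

Field M=12, I=8: +12·20° lon, +8·10° lat → SW at lon 60°, lat -10°.
Square 8, 5: +8·2° lon, +5·1° lat → SW at lon 76°, lat -5°.
Subsquare s=18, n=13: +18·0.0833333° lon, +13·0.0416667° lat → SW at lon 77.5°, lat -4.45833°.
Cell spans 0.0833333° lon × 0.0416667° lat. NE corner is SW corner plus one full cell.
latitude -4.4167, longitude 77.5833.

-4.4167, 77.5833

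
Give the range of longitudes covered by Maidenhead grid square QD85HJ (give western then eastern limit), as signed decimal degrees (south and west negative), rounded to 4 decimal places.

156.5833, 156.6667

Field Q=16, D=3: +16·20° lon, +3·10° lat → SW at lon 140°, lat -60°.
Square 8, 5: +8·2° lon, +5·1° lat → SW at lon 156°, lat -55°.
Subsquare h=7, j=9: +7·0.0833333° lon, +9·0.0416667° lat → SW at lon 156.583°, lat -54.625°.
Cell spans 0.0833333° lon × 0.0416667° lat.
west 156.5833, east 156.6667.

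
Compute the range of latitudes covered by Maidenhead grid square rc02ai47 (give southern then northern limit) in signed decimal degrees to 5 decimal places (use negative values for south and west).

Field R=17, C=2: +17·20° lon, +2·10° lat → SW at lon 160°, lat -70°.
Square 0, 2: +0·2° lon, +2·1° lat → SW at lon 160°, lat -68°.
Subsquare a=0, i=8: +0·0.0833333° lon, +8·0.0416667° lat → SW at lon 160°, lat -67.6667°.
Extended square 4, 7: +4·0.00833333° lon, +7·0.00416667° lat → SW at lon 160.033°, lat -67.6375°.
Cell spans 0.00833333° lon × 0.00416667° lat.
south -67.63750, north -67.63333.

-67.63750, -67.63333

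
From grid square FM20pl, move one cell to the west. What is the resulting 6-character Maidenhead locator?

FM20ol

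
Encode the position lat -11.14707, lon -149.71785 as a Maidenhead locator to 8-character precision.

BH58du34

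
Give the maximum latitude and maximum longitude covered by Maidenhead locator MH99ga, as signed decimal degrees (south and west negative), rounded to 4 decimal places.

-10.9583, 78.5833

Field M=12, H=7: +12·20° lon, +7·10° lat → SW at lon 60°, lat -20°.
Square 9, 9: +9·2° lon, +9·1° lat → SW at lon 78°, lat -11°.
Subsquare g=6, a=0: +6·0.0833333° lon, +0·0.0416667° lat → SW at lon 78.5°, lat -11°.
Cell spans 0.0833333° lon × 0.0416667° lat. NE corner is SW corner plus one full cell.
latitude -10.9583, longitude 78.5833.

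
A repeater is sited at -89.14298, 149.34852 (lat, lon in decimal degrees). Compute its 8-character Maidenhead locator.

Offset from 180°W / 90°S: lon 329.34852°, lat 0.85702°.
Field (20°×10°, letters A–R): lon ⌊329.34852/20⌋ = 16 → Q; lat ⌊0.85702/10⌋ = 0 → A.
Square (2°×1°, digits 0–9): lon ⌊9.34852/2⌋ = 4; lat ⌊0.85702/1⌋ = 0.
Subsquare (5′×2.5′, letters a–x): lon ⌊1.34852/0.0833333⌋ = 16 → q; lat ⌊0.85702/0.0416667⌋ = 20 → u.
Extended square (30″×15″, digits 0–9): lon ⌊0.01519/0.00833333⌋ = 1; lat ⌊0.02369/0.00416667⌋ = 5.

QA40qu15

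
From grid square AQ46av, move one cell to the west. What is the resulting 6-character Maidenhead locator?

Longitude subsquare a = 0; −1 → -1, wraps to 23 = x, carry into square.
Longitude square 4; −1 → 3.
The latitude characters are unchanged.

AQ36xv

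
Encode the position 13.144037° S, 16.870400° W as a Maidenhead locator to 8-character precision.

Offset from 180°W / 90°S: lon 163.12960°, lat 76.85596°.
Field: 163.12960/20 → 8 → I, 76.85596/10 → 7 → H; chars IH.
Square: 3.12960/2 → 1, 6.85596/1 → 6; chars 16.
Subsquare: 1.12960/0.0833333 → 13 → n, 0.85596/0.0416667 → 20 → u; chars nu.
Extended square: 0.04627/0.00833333 → 5, 0.02263/0.00416667 → 5; chars 55.

IH16nu55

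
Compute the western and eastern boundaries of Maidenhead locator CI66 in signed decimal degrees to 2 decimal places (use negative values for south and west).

Field C=2, I=8: +2·20° lon, +8·10° lat → SW at lon -140°, lat -10°.
Square 6, 6: +6·2° lon, +6·1° lat → SW at lon -128°, lat -4°.
Cell spans 2° lon × 1° lat.
west -128.00, east -126.00.

-128.00, -126.00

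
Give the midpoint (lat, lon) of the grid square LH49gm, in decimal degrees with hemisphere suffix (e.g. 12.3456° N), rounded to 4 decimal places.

10.4792° S, 48.5417° E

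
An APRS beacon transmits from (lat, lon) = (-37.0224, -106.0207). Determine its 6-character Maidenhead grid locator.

DF62xx

Add 180° to longitude and 90° to latitude: 73.9793, 52.9776.
Field: lon ⌊73.9793/20⌋ = 3 → D; lat ⌊52.9776/10⌋ = 5 → F.
Square: lon ⌊13.9793/2⌋ = 6; lat ⌊2.9776/1⌋ = 2.
Subsquare: lon ⌊1.9793/0.0833333⌋ = 23 → x; lat ⌊0.9776/0.0416667⌋ = 23 → x.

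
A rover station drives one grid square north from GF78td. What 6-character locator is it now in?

GF78te

Latitude subsquare d = 3; +1 → 4 = e.
The longitude characters are unchanged.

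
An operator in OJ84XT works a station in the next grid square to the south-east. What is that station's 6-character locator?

OJ94as

Longitude subsquare x = 23; +1 → 24, wraps to 0 = a, carry into square.
Longitude square 8; +1 → 9.
Latitude subsquare t = 19; −1 → 18 = s.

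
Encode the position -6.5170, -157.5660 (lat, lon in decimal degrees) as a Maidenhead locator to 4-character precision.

BI13

Shift to the Maidenhead origin (180°W, 90°S): lon 22.43, lat 83.48.
Field: lon ⌊22.43/20⌋ = 1 → B; lat ⌊83.48/10⌋ = 8 → I.
Square: lon ⌊2.43/2⌋ = 1; lat ⌊3.48/1⌋ = 3.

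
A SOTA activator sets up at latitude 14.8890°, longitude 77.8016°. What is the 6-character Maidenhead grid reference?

Add 180° to longitude and 90° to latitude: 257.8016, 104.8890.
Field: lon ⌊257.8016/20⌋ = 12 → M; lat ⌊104.8890/10⌋ = 10 → K.
Square: lon ⌊17.8016/2⌋ = 8; lat ⌊4.8890/1⌋ = 4.
Subsquare: lon ⌊1.8016/0.0833333⌋ = 21 → v; lat ⌊0.8890/0.0416667⌋ = 21 → v.

MK84vv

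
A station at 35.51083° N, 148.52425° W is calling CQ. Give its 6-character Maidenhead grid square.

BM55rm

Add 180° to longitude and 90° to latitude: 31.4758, 125.5108.
Field (20°×10°, letters A–R): lon ⌊31.4758/20⌋ = 1 → B; lat ⌊125.5108/10⌋ = 12 → M.
Square (2°×1°, digits 0–9): lon ⌊11.4758/2⌋ = 5; lat ⌊5.5108/1⌋ = 5.
Subsquare (5′×2.5′, letters a–x): lon ⌊1.4758/0.0833333⌋ = 17 → r; lat ⌊0.5108/0.0416667⌋ = 12 → m.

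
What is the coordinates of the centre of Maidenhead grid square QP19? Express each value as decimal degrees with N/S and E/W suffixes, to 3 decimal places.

69.500° N, 143.000° E

Field Q=16, P=15: +16·20° lon, +15·10° lat → SW at lon 140°, lat 60°.
Square 1, 9: +1·2° lon, +9·1° lat → SW at lon 142°, lat 69°.
Cell spans 2° lon × 1° lat. Centre is SW corner plus half of each.
latitude 69.500° N, longitude 143.000° E.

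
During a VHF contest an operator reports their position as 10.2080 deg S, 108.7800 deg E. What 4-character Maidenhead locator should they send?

OH49

Shift to the Maidenhead origin (180°W, 90°S): lon 288.78, lat 79.79.
Field: lon ⌊288.78/20⌋ = 14 → O; lat ⌊79.79/10⌋ = 7 → H.
Square: lon ⌊8.78/2⌋ = 4; lat ⌊9.79/1⌋ = 9.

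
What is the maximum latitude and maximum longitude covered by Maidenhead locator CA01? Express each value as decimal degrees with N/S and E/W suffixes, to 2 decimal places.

Field C=2, A=0: +2·20° lon, +0·10° lat → SW at lon -140°, lat -90°.
Square 0, 1: +0·2° lon, +1·1° lat → SW at lon -140°, lat -89°.
Cell spans 2° lon × 1° lat. NE corner is SW corner plus one full cell.
latitude 88.00° S, longitude 138.00° W.

88.00° S, 138.00° W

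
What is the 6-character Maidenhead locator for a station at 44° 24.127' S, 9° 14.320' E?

JE45oo

Add 180° to longitude and 90° to latitude: 189.2387, 45.5979.
Field: 189.2387/20 → 9 → J, 45.5979/10 → 4 → E; chars JE.
Square: 9.2387/2 → 4, 5.5979/1 → 5; chars 45.
Subsquare: 1.2387/0.0833333 → 14 → o, 0.5979/0.0416667 → 14 → o; chars oo.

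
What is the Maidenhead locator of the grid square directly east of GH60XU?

GH70au

Longitude subsquare x = 23; +1 → 24, wraps to 0 = a, carry into square.
Longitude square 6; +1 → 7.
The latitude characters are unchanged.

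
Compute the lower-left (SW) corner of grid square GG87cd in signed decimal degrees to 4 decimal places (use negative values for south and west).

-22.8750, -43.8333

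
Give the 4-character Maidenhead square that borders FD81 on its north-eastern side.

FD92

Longitude square 8; +1 → 9.
Latitude square 1; +1 → 2.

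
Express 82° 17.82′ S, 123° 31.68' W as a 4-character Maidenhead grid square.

Add 180° to longitude and 90° to latitude: 56.47, 7.70.
Field: lon ⌊56.47/20⌋ = 2 → C; lat ⌊7.70/10⌋ = 0 → A.
Square: lon ⌊16.47/2⌋ = 8; lat ⌊7.70/1⌋ = 7.

CA87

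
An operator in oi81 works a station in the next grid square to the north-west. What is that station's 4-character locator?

Longitude square 8; −1 → 7.
Latitude square 1; +1 → 2.

OI72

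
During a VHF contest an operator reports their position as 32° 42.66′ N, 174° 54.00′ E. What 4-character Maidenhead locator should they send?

Shift to the Maidenhead origin (180°W, 90°S): lon 354.90, lat 122.71.
Field: 354.90/20 → 17 → R, 122.71/10 → 12 → M; chars RM.
Square: 14.90/2 → 7, 2.71/1 → 2; chars 72.

RM72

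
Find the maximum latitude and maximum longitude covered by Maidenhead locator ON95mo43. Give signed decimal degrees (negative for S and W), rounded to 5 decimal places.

45.60000, 119.04167

Field O=14, N=13: +14·20° lon, +13·10° lat → SW at lon 100°, lat 40°.
Square 9, 5: +9·2° lon, +5·1° lat → SW at lon 118°, lat 45°.
Subsquare m=12, o=14: +12·0.0833333° lon, +14·0.0416667° lat → SW at lon 119°, lat 45.5833°.
Extended square 4, 3: +4·0.00833333° lon, +3·0.00416667° lat → SW at lon 119.033°, lat 45.5958°.
Cell spans 0.00833333° lon × 0.00416667° lat. NE corner is SW corner plus one full cell.
latitude 45.60000, longitude 119.04167.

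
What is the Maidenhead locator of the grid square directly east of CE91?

DE01

Longitude square 9; +1 → 10, wraps to 0, carry into field.
Longitude field C = 2; +1 → 3 = D.
The latitude characters are unchanged.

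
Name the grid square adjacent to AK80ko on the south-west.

AK80jn

Longitude subsquare k = 10; −1 → 9 = j.
Latitude subsquare o = 14; −1 → 13 = n.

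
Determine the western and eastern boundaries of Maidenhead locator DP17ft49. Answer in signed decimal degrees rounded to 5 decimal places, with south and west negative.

-117.55000, -117.54167

Field D=3, P=15: +3·20° lon, +15·10° lat → SW at lon -120°, lat 60°.
Square 1, 7: +1·2° lon, +7·1° lat → SW at lon -118°, lat 67°.
Subsquare f=5, t=19: +5·0.0833333° lon, +19·0.0416667° lat → SW at lon -117.583°, lat 67.7917°.
Extended square 4, 9: +4·0.00833333° lon, +9·0.00416667° lat → SW at lon -117.55°, lat 67.8292°.
Cell spans 0.00833333° lon × 0.00416667° lat.
west -117.55000, east -117.54167.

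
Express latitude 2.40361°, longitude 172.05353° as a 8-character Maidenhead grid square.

Shift to the Maidenhead origin (180°W, 90°S): lon 352.05353, lat 92.40361.
Field: lon ⌊352.05353/20⌋ = 17 → R; lat ⌊92.40361/10⌋ = 9 → J.
Square: lon ⌊12.05353/2⌋ = 6; lat ⌊2.40361/1⌋ = 2.
Subsquare: lon ⌊0.05353/0.0833333⌋ = 0 → a; lat ⌊0.40361/0.0416667⌋ = 9 → j.
Extended square: lon ⌊0.05353/0.00833333⌋ = 6; lat ⌊0.02861/0.00416667⌋ = 6.

RJ62aj66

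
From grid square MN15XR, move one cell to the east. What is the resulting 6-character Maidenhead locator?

MN25ar

Longitude subsquare x = 23; +1 → 24, wraps to 0 = a, carry into square.
Longitude square 1; +1 → 2.
The latitude characters are unchanged.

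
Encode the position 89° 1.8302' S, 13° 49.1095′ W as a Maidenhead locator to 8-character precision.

Shift to the Maidenhead origin (180°W, 90°S): lon 166.18151, lat 0.96950.
Field: lon ⌊166.18151/20⌋ = 8 → I; lat ⌊0.96950/10⌋ = 0 → A.
Square: lon ⌊6.18151/2⌋ = 3; lat ⌊0.96950/1⌋ = 0.
Subsquare: lon ⌊0.18151/0.0833333⌋ = 2 → c; lat ⌊0.96950/0.0416667⌋ = 23 → x.
Extended square: lon ⌊0.01484/0.00833333⌋ = 1; lat ⌊0.01116/0.00416667⌋ = 2.

IA30cx12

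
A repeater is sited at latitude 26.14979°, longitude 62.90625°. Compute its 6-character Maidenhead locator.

Add 180° to longitude and 90° to latitude: 242.9062, 116.1498.
Field: lon ⌊242.9062/20⌋ = 12 → M; lat ⌊116.1498/10⌋ = 11 → L.
Square: lon ⌊2.9062/2⌋ = 1; lat ⌊6.1498/1⌋ = 6.
Subsquare: lon ⌊0.9062/0.0833333⌋ = 10 → k; lat ⌊0.1498/0.0416667⌋ = 3 → d.

ML16kd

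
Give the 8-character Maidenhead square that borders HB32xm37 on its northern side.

HB32xm38

Latitude extended square 7; +1 → 8.
The longitude characters are unchanged.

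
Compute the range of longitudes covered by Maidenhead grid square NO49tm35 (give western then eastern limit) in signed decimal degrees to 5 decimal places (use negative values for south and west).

Field N=13, O=14: +13·20° lon, +14·10° lat → SW at lon 80°, lat 50°.
Square 4, 9: +4·2° lon, +9·1° lat → SW at lon 88°, lat 59°.
Subsquare t=19, m=12: +19·0.0833333° lon, +12·0.0416667° lat → SW at lon 89.5833°, lat 59.5°.
Extended square 3, 5: +3·0.00833333° lon, +5·0.00416667° lat → SW at lon 89.6083°, lat 59.5208°.
Cell spans 0.00833333° lon × 0.00416667° lat.
west 89.60833, east 89.61667.

89.60833, 89.61667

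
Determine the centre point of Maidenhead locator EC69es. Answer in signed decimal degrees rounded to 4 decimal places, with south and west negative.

Field E=4, C=2: +4·20° lon, +2·10° lat → SW at lon -100°, lat -70°.
Square 6, 9: +6·2° lon, +9·1° lat → SW at lon -88°, lat -61°.
Subsquare e=4, s=18: +4·0.0833333° lon, +18·0.0416667° lat → SW at lon -87.6667°, lat -60.25°.
Cell spans 0.0833333° lon × 0.0416667° lat. Centre is SW corner plus half of each.
latitude -60.2292, longitude -87.6250.

-60.2292, -87.6250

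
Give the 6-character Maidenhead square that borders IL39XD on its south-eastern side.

Longitude subsquare x = 23; +1 → 24, wraps to 0 = a, carry into square.
Longitude square 3; +1 → 4.
Latitude subsquare d = 3; −1 → 2 = c.

IL49ac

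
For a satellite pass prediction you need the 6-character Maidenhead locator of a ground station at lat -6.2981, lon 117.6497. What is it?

Shift to the Maidenhead origin (180°W, 90°S): lon 297.6497, lat 83.7019.
Field: 297.6497/20 → 14 → O, 83.7019/10 → 8 → I; chars OI.
Square: 17.6497/2 → 8, 3.7019/1 → 3; chars 83.
Subsquare: 1.6497/0.0833333 → 19 → t, 0.7019/0.0416667 → 16 → q; chars tq.

OI83tq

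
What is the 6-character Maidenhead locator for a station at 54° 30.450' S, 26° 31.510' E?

Shift to the Maidenhead origin (180°W, 90°S): lon 206.5252, lat 35.4925.
Field: lon ⌊206.5252/20⌋ = 10 → K; lat ⌊35.4925/10⌋ = 3 → D.
Square: lon ⌊6.5252/2⌋ = 3; lat ⌊5.4925/1⌋ = 5.
Subsquare: lon ⌊0.5252/0.0833333⌋ = 6 → g; lat ⌊0.4925/0.0416667⌋ = 11 → l.

KD35gl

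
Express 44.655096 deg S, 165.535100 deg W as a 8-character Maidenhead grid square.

AE75fi52

Add 180° to longitude and 90° to latitude: 14.46490, 45.34490.
Field: 14.46490/20 → 0 → A, 45.34490/10 → 4 → E; chars AE.
Square: 14.46490/2 → 7, 5.34490/1 → 5; chars 75.
Subsquare: 0.46490/0.0833333 → 5 → f, 0.34490/0.0416667 → 8 → i; chars fi.
Extended square: 0.04823/0.00833333 → 5, 0.01157/0.00416667 → 2; chars 52.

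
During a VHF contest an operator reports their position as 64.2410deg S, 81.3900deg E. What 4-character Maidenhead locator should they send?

Add 180° to longitude and 90° to latitude: 261.39, 25.76.
Field (20°×10°, letters A–R): lon ⌊261.39/20⌋ = 13 → N; lat ⌊25.76/10⌋ = 2 → C.
Square (2°×1°, digits 0–9): lon ⌊1.39/2⌋ = 0; lat ⌊5.76/1⌋ = 5.

NC05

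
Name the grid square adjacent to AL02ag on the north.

Latitude subsquare g = 6; +1 → 7 = h.
The longitude characters are unchanged.

AL02ah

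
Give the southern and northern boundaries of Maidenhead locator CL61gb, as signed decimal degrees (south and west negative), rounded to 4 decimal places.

21.0417, 21.0833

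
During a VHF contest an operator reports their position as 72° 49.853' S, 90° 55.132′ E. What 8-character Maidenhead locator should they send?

NB57le00

Offset from 180°W / 90°S: lon 270.91887°, lat 17.16912°.
Field (20°×10°, letters A–R): lon ⌊270.91887/20⌋ = 13 → N; lat ⌊17.16912/10⌋ = 1 → B.
Square (2°×1°, digits 0–9): lon ⌊10.91887/2⌋ = 5; lat ⌊7.16912/1⌋ = 7.
Subsquare (5′×2.5′, letters a–x): lon ⌊0.91887/0.0833333⌋ = 11 → l; lat ⌊0.16912/0.0416667⌋ = 4 → e.
Extended square (30″×15″, digits 0–9): lon ⌊0.00220/0.00833333⌋ = 0; lat ⌊0.00245/0.00416667⌋ = 0.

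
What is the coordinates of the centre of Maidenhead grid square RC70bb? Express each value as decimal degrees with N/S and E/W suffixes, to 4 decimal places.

Field R=17, C=2: +17·20° lon, +2·10° lat → SW at lon 160°, lat -70°.
Square 7, 0: +7·2° lon, +0·1° lat → SW at lon 174°, lat -70°.
Subsquare b=1, b=1: +1·0.0833333° lon, +1·0.0416667° lat → SW at lon 174.083°, lat -69.9583°.
Cell spans 0.0833333° lon × 0.0416667° lat. Centre is SW corner plus half of each.
latitude 69.9375° S, longitude 174.1250° E.

69.9375° S, 174.1250° E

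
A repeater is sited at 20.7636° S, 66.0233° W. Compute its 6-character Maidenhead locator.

Shift to the Maidenhead origin (180°W, 90°S): lon 113.9767, lat 69.2364.
Field: lon ⌊113.9767/20⌋ = 5 → F; lat ⌊69.2364/10⌋ = 6 → G.
Square: lon ⌊13.9767/2⌋ = 6; lat ⌊9.2364/1⌋ = 9.
Subsquare: lon ⌊1.9767/0.0833333⌋ = 23 → x; lat ⌊0.2364/0.0416667⌋ = 5 → f.

FG69xf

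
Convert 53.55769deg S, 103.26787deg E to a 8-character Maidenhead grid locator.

Offset from 180°W / 90°S: lon 283.26787°, lat 36.44231°.
Field (20°×10°, letters A–R): lon ⌊283.26787/20⌋ = 14 → O; lat ⌊36.44231/10⌋ = 3 → D.
Square (2°×1°, digits 0–9): lon ⌊3.26787/2⌋ = 1; lat ⌊6.44231/1⌋ = 6.
Subsquare (5′×2.5′, letters a–x): lon ⌊1.26787/0.0833333⌋ = 15 → p; lat ⌊0.44231/0.0416667⌋ = 10 → k.
Extended square (30″×15″, digits 0–9): lon ⌊0.01787/0.00833333⌋ = 2; lat ⌊0.02564/0.00416667⌋ = 6.

OD16pk26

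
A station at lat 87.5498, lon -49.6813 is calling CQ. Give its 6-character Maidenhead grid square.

Add 180° to longitude and 90° to latitude: 130.3187, 177.5498.
Field (20°×10°, letters A–R): lon ⌊130.3187/20⌋ = 6 → G; lat ⌊177.5498/10⌋ = 17 → R.
Square (2°×1°, digits 0–9): lon ⌊10.3187/2⌋ = 5; lat ⌊7.5498/1⌋ = 7.
Subsquare (5′×2.5′, letters a–x): lon ⌊0.3187/0.0833333⌋ = 3 → d; lat ⌊0.5498/0.0416667⌋ = 13 → n.

GR57dn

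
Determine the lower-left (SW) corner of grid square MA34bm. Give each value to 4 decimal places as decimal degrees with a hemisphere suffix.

85.5000° S, 66.0833° E

Field M=12, A=0: +12·20° lon, +0·10° lat → SW at lon 60°, lat -90°.
Square 3, 4: +3·2° lon, +4·1° lat → SW at lon 66°, lat -86°.
Subsquare b=1, m=12: +1·0.0833333° lon, +12·0.0416667° lat → SW at lon 66.0833°, lat -85.5°.
latitude 85.5000° S, longitude 66.0833° E.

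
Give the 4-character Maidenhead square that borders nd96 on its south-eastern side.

OD05

Longitude square 9; +1 → 10, wraps to 0, carry into field.
Longitude field N = 13; +1 → 14 = O.
Latitude square 6; −1 → 5.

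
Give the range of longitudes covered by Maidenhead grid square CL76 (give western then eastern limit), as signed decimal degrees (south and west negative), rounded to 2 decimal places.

-126.00, -124.00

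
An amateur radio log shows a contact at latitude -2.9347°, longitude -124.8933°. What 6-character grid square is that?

CI77nb

Add 180° to longitude and 90° to latitude: 55.1067, 87.0653.
Field: lon ⌊55.1067/20⌋ = 2 → C; lat ⌊87.0653/10⌋ = 8 → I.
Square: lon ⌊15.1067/2⌋ = 7; lat ⌊7.0653/1⌋ = 7.
Subsquare: lon ⌊1.1067/0.0833333⌋ = 13 → n; lat ⌊0.0653/0.0416667⌋ = 1 → b.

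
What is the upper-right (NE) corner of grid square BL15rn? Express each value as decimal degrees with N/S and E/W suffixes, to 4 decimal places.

25.5833° N, 156.5000° W

Field B=1, L=11: +1·20° lon, +11·10° lat → SW at lon -160°, lat 20°.
Square 1, 5: +1·2° lon, +5·1° lat → SW at lon -158°, lat 25°.
Subsquare r=17, n=13: +17·0.0833333° lon, +13·0.0416667° lat → SW at lon -156.583°, lat 25.5417°.
Cell spans 0.0833333° lon × 0.0416667° lat. NE corner is SW corner plus one full cell.
latitude 25.5833° N, longitude 156.5000° W.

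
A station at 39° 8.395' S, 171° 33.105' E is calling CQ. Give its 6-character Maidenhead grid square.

Offset from 180°W / 90°S: lon 351.5517°, lat 50.8601°.
Field: 351.5517/20 → 17 → R, 50.8601/10 → 5 → F; chars RF.
Square: 11.5517/2 → 5, 0.8601/1 → 0; chars 50.
Subsquare: 1.5517/0.0833333 → 18 → s, 0.8601/0.0416667 → 20 → u; chars su.

RF50su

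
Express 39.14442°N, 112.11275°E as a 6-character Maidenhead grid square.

OM69bd

Add 180° to longitude and 90° to latitude: 292.1128, 129.1444.
Field (20°×10°, letters A–R): lon ⌊292.1128/20⌋ = 14 → O; lat ⌊129.1444/10⌋ = 12 → M.
Square (2°×1°, digits 0–9): lon ⌊12.1128/2⌋ = 6; lat ⌊9.1444/1⌋ = 9.
Subsquare (5′×2.5′, letters a–x): lon ⌊0.1128/0.0833333⌋ = 1 → b; lat ⌊0.1444/0.0416667⌋ = 3 → d.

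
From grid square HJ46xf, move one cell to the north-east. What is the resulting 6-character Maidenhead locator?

HJ56ag

Longitude subsquare x = 23; +1 → 24, wraps to 0 = a, carry into square.
Longitude square 4; +1 → 5.
Latitude subsquare f = 5; +1 → 6 = g.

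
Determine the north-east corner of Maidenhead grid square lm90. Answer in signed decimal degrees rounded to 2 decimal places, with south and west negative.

Field L=11, M=12: +11·20° lon, +12·10° lat → SW at lon 40°, lat 30°.
Square 9, 0: +9·2° lon, +0·1° lat → SW at lon 58°, lat 30°.
Cell spans 2° lon × 1° lat. NE corner is SW corner plus one full cell.
latitude 31.00, longitude 60.00.

31.00, 60.00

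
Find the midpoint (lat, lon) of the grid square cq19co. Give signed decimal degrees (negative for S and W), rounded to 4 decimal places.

79.6042, -137.7917

Field C=2, Q=16: +2·20° lon, +16·10° lat → SW at lon -140°, lat 70°.
Square 1, 9: +1·2° lon, +9·1° lat → SW at lon -138°, lat 79°.
Subsquare c=2, o=14: +2·0.0833333° lon, +14·0.0416667° lat → SW at lon -137.833°, lat 79.5833°.
Cell spans 0.0833333° lon × 0.0416667° lat. Centre is SW corner plus half of each.
latitude 79.6042, longitude -137.7917.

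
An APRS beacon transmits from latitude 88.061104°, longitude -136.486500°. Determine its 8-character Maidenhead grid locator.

Add 180° to longitude and 90° to latitude: 43.51350, 178.06110.
Field: lon ⌊43.51350/20⌋ = 2 → C; lat ⌊178.06110/10⌋ = 17 → R.
Square: lon ⌊3.51350/2⌋ = 1; lat ⌊8.06110/1⌋ = 8.
Subsquare: lon ⌊1.51350/0.0833333⌋ = 18 → s; lat ⌊0.06110/0.0416667⌋ = 1 → b.
Extended square: lon ⌊0.01350/0.00833333⌋ = 1; lat ⌊0.01944/0.00416667⌋ = 4.

CR18sb14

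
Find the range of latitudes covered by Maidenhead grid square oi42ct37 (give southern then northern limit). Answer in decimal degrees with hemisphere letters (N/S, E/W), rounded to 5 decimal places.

Field O=14, I=8: +14·20° lon, +8·10° lat → SW at lon 100°, lat -10°.
Square 4, 2: +4·2° lon, +2·1° lat → SW at lon 108°, lat -8°.
Subsquare c=2, t=19: +2·0.0833333° lon, +19·0.0416667° lat → SW at lon 108.167°, lat -7.20833°.
Extended square 3, 7: +3·0.00833333° lon, +7·0.00416667° lat → SW at lon 108.192°, lat -7.17917°.
Cell spans 0.00833333° lon × 0.00416667° lat.
south 7.17917° S, north 7.17500° S.

7.17917° S, 7.17500° S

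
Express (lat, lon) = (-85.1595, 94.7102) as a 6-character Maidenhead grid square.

NA74iu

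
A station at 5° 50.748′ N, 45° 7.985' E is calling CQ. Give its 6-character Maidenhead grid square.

LJ25nu

Shift to the Maidenhead origin (180°W, 90°S): lon 225.1331, lat 95.8458.
Field: 225.1331/20 → 11 → L, 95.8458/10 → 9 → J; chars LJ.
Square: 5.1331/2 → 2, 5.8458/1 → 5; chars 25.
Subsquare: 1.1331/0.0833333 → 13 → n, 0.8458/0.0416667 → 20 → u; chars nu.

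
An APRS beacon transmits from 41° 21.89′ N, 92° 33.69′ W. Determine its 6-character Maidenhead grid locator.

EN31ri

Shift to the Maidenhead origin (180°W, 90°S): lon 87.4385, lat 131.3648.
Field: 87.4385/20 → 4 → E, 131.3648/10 → 13 → N; chars EN.
Square: 7.4385/2 → 3, 1.3648/1 → 1; chars 31.
Subsquare: 1.4385/0.0833333 → 17 → r, 0.3648/0.0416667 → 8 → i; chars ri.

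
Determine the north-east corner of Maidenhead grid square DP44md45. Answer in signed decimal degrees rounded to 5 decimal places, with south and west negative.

64.15000, -110.95833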